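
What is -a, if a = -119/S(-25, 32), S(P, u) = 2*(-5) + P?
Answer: -17/5 ≈ -3.4000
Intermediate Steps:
S(P, u) = -10 + P
a = 17/5 (a = -119/(-10 - 25) = -119/(-35) = -119*(-1/35) = 17/5 ≈ 3.4000)
-a = -1*17/5 = -17/5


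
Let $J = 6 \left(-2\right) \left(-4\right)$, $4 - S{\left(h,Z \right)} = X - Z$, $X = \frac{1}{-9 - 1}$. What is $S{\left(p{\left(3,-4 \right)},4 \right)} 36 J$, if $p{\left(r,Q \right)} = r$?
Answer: $\frac{69984}{5} \approx 13997.0$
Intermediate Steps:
$X = - \frac{1}{10}$ ($X = \frac{1}{-10} = - \frac{1}{10} \approx -0.1$)
$S{\left(h,Z \right)} = \frac{41}{10} + Z$ ($S{\left(h,Z \right)} = 4 - \left(- \frac{1}{10} - Z\right) = 4 + \left(\frac{1}{10} + Z\right) = \frac{41}{10} + Z$)
$J = 48$ ($J = \left(-12\right) \left(-4\right) = 48$)
$S{\left(p{\left(3,-4 \right)},4 \right)} 36 J = \left(\frac{41}{10} + 4\right) 36 \cdot 48 = \frac{81}{10} \cdot 36 \cdot 48 = \frac{1458}{5} \cdot 48 = \frac{69984}{5}$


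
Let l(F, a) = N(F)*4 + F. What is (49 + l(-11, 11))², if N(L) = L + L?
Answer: 2500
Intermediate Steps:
N(L) = 2*L
l(F, a) = 9*F (l(F, a) = (2*F)*4 + F = 8*F + F = 9*F)
(49 + l(-11, 11))² = (49 + 9*(-11))² = (49 - 99)² = (-50)² = 2500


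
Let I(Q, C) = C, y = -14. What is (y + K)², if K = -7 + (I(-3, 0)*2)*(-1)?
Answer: 441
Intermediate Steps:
K = -7 (K = -7 + (0*2)*(-1) = -7 + 0*(-1) = -7 + 0 = -7)
(y + K)² = (-14 - 7)² = (-21)² = 441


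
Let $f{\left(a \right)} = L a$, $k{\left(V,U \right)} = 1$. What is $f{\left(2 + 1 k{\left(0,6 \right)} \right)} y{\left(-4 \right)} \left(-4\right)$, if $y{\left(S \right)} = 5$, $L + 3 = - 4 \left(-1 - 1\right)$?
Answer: $-300$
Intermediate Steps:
$L = 5$ ($L = -3 - 4 \left(-1 - 1\right) = -3 - -8 = -3 + 8 = 5$)
$f{\left(a \right)} = 5 a$
$f{\left(2 + 1 k{\left(0,6 \right)} \right)} y{\left(-4 \right)} \left(-4\right) = 5 \left(2 + 1 \cdot 1\right) 5 \left(-4\right) = 5 \left(2 + 1\right) 5 \left(-4\right) = 5 \cdot 3 \cdot 5 \left(-4\right) = 15 \cdot 5 \left(-4\right) = 75 \left(-4\right) = -300$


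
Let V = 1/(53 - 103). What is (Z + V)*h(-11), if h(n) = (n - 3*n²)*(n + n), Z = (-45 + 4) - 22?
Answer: -12963214/25 ≈ -5.1853e+5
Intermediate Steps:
Z = -63 (Z = -41 - 22 = -63)
h(n) = 2*n*(n - 3*n²) (h(n) = (n - 3*n²)*(2*n) = 2*n*(n - 3*n²))
V = -1/50 (V = 1/(-50) = -1/50 ≈ -0.020000)
(Z + V)*h(-11) = (-63 - 1/50)*((-11)²*(2 - 6*(-11))) = -381271*(2 + 66)/50 = -381271*68/50 = -3151/50*8228 = -12963214/25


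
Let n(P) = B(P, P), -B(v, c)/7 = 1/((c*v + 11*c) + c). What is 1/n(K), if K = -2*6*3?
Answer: -864/7 ≈ -123.43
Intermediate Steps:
K = -36 (K = -12*3 = -36)
B(v, c) = -7/(12*c + c*v) (B(v, c) = -7/((c*v + 11*c) + c) = -7/((11*c + c*v) + c) = -7/(12*c + c*v))
n(P) = -7/(P*(12 + P))
1/n(K) = 1/(-7/(-36*(12 - 36))) = 1/(-7*(-1/36)/(-24)) = 1/(-7*(-1/36)*(-1/24)) = 1/(-7/864) = -864/7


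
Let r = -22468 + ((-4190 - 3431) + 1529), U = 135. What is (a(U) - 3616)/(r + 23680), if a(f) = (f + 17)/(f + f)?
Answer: 122021/164700 ≈ 0.74087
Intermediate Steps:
a(f) = (17 + f)/(2*f) (a(f) = (17 + f)/((2*f)) = (17 + f)*(1/(2*f)) = (17 + f)/(2*f))
r = -28560 (r = -22468 + (-7621 + 1529) = -22468 - 6092 = -28560)
(a(U) - 3616)/(r + 23680) = ((½)*(17 + 135)/135 - 3616)/(-28560 + 23680) = ((½)*(1/135)*152 - 3616)/(-4880) = (76/135 - 3616)*(-1/4880) = -488084/135*(-1/4880) = 122021/164700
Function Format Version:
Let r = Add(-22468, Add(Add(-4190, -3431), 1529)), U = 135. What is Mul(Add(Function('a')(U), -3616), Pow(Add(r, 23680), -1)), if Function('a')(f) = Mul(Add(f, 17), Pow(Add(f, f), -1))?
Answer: Rational(122021, 164700) ≈ 0.74087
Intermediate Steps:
Function('a')(f) = Mul(Rational(1, 2), Pow(f, -1), Add(17, f)) (Function('a')(f) = Mul(Add(17, f), Pow(Mul(2, f), -1)) = Mul(Add(17, f), Mul(Rational(1, 2), Pow(f, -1))) = Mul(Rational(1, 2), Pow(f, -1), Add(17, f)))
r = -28560 (r = Add(-22468, Add(-7621, 1529)) = Add(-22468, -6092) = -28560)
Mul(Add(Function('a')(U), -3616), Pow(Add(r, 23680), -1)) = Mul(Add(Mul(Rational(1, 2), Pow(135, -1), Add(17, 135)), -3616), Pow(Add(-28560, 23680), -1)) = Mul(Add(Mul(Rational(1, 2), Rational(1, 135), 152), -3616), Pow(-4880, -1)) = Mul(Add(Rational(76, 135), -3616), Rational(-1, 4880)) = Mul(Rational(-488084, 135), Rational(-1, 4880)) = Rational(122021, 164700)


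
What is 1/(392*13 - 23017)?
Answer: -1/17921 ≈ -5.5800e-5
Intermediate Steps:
1/(392*13 - 23017) = 1/(5096 - 23017) = 1/(-17921) = -1/17921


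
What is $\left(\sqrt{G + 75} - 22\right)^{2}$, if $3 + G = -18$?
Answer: $538 - 132 \sqrt{6} \approx 214.67$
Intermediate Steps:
$G = -21$ ($G = -3 - 18 = -21$)
$\left(\sqrt{G + 75} - 22\right)^{2} = \left(\sqrt{-21 + 75} - 22\right)^{2} = \left(\sqrt{54} - 22\right)^{2} = \left(3 \sqrt{6} - 22\right)^{2} = \left(-22 + 3 \sqrt{6}\right)^{2}$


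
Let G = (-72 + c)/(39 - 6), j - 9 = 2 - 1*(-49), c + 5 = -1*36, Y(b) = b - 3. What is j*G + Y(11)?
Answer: -2172/11 ≈ -197.45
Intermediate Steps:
Y(b) = -3 + b
c = -41 (c = -5 - 1*36 = -5 - 36 = -41)
j = 60 (j = 9 + (2 - 1*(-49)) = 9 + (2 + 49) = 9 + 51 = 60)
G = -113/33 (G = (-72 - 41)/(39 - 6) = -113/33 ≈ -3.4242)
j*G + Y(11) = 60*(-113/33) + (-3 + 11) = -2260/11 + 8 = -2172/11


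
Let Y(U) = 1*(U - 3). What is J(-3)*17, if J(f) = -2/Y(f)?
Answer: 17/3 ≈ 5.6667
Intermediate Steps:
Y(U) = -3 + U (Y(U) = 1*(-3 + U) = -3 + U)
J(f) = -2/(-3 + f)
J(-3)*17 = -2/(-3 - 3)*17 = -2/(-6)*17 = -2*(-⅙)*17 = (⅓)*17 = 17/3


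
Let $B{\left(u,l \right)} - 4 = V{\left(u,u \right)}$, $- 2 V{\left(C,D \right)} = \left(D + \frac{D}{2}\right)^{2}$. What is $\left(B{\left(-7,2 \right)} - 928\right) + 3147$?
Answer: $\frac{17343}{8} \approx 2167.9$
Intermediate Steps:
$V{\left(C,D \right)} = - \frac{9 D^{2}}{8}$ ($V{\left(C,D \right)} = - \frac{\left(D + \frac{D}{2}\right)^{2}}{2} = - \frac{\left(\frac{3 D}{2}\right)^{2}}{2} = - \frac{\frac{9}{4} D^{2}}{2} = - \frac{9 D^{2}}{8}$)
$B{\left(u,l \right)} = 4 - \frac{9 u^{2}}{8}$
$\left(B{\left(-7,2 \right)} - 928\right) + 3147 = \left(\left(4 - \frac{9 \left(-7\right)^{2}}{8}\right) - 928\right) + 3147 = \left(\left(4 - \frac{441}{8}\right) - 928\right) + 3147 = \left(- \frac{409}{8} - 928\right) + 3147 = - \frac{7833}{8} + 3147 = \frac{17343}{8}$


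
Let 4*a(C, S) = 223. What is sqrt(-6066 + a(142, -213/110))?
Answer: I*sqrt(24041)/2 ≈ 77.526*I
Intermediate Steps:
a(C, S) = 223/4 (a(C, S) = (1/4)*223 = 223/4)
sqrt(-6066 + a(142, -213/110)) = sqrt(-6066 + 223/4) = sqrt(-24041/4) = I*sqrt(24041)/2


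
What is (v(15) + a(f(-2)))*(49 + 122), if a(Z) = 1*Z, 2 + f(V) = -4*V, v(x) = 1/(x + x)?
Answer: 10317/10 ≈ 1031.7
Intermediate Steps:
v(x) = 1/(2*x)
f(V) = -2 - 4*V
a(Z) = Z
(v(15) + a(f(-2)))*(49 + 122) = ((½)/15 + (-2 - 4*(-2)))*(49 + 122) = ((½)*(1/15) + (-2 + 8))*171 = (1/30 + 6)*171 = (181/30)*171 = 10317/10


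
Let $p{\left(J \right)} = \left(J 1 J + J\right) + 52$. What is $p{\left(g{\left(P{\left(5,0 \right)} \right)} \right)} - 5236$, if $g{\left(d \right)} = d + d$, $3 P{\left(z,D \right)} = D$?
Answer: $-5184$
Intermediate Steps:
$P{\left(z,D \right)} = \frac{D}{3}$
$g{\left(d \right)} = 2 d$
$p{\left(J \right)} = 52 + J + J^{2}$ ($p{\left(J \right)} = \left(J J + J\right) + 52 = \left(J^{2} + J\right) + 52 = \left(J + J^{2}\right) + 52 = 52 + J + J^{2}$)
$p{\left(g{\left(P{\left(5,0 \right)} \right)} \right)} - 5236 = \left(52 + 2 \cdot \frac{1}{3} \cdot 0 + \left(2 \cdot \frac{1}{3} \cdot 0\right)^{2}\right) - 5236 = \left(52 + 2 \cdot 0 + \left(2 \cdot 0\right)^{2}\right) - 5236 = \left(52 + 0 + 0^{2}\right) - 5236 = \left(52 + 0 + 0\right) - 5236 = 52 - 5236 = -5184$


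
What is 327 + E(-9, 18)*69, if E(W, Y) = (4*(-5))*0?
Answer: 327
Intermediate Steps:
E(W, Y) = 0 (E(W, Y) = -20*0 = 0)
327 + E(-9, 18)*69 = 327 + 0*69 = 327 + 0 = 327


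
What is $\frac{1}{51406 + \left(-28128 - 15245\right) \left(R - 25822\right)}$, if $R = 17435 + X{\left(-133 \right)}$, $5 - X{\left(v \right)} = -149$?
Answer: $\frac{1}{357141315} \approx 2.8 \cdot 10^{-9}$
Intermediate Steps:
$X{\left(v \right)} = 154$ ($X{\left(v \right)} = 5 - -149 = 5 + 149 = 154$)
$R = 17589$ ($R = 17435 + 154 = 17589$)
$\frac{1}{51406 + \left(-28128 - 15245\right) \left(R - 25822\right)} = \frac{1}{51406 + \left(-28128 - 15245\right) \left(17589 - 25822\right)} = \frac{1}{51406 - -357089909} = \frac{1}{51406 + 357089909} = \frac{1}{357141315}$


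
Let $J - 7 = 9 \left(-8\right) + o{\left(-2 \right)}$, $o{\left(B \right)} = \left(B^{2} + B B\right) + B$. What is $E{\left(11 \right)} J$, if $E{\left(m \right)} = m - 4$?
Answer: $-413$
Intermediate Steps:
$E{\left(m \right)} = -4 + m$
$o{\left(B \right)} = B + 2 B^{2}$ ($o{\left(B \right)} = \left(B^{2} + B^{2}\right) + B = 2 B^{2} + B = B + 2 B^{2}$)
$J = -59$ ($J = 7 - \left(72 + 2 \left(1 + 2 \left(-2\right)\right)\right) = 7 - \left(72 + 2 \left(1 - 4\right)\right) = 7 - 66 = -59$)
$E{\left(11 \right)} J = \left(-4 + 11\right) \left(-59\right) = 7 \left(-59\right) = -413$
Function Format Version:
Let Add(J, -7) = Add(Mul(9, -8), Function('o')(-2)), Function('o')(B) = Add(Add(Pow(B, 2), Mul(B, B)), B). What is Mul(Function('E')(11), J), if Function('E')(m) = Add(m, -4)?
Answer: -413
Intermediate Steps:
Function('E')(m) = Add(-4, m)
Function('o')(B) = Add(B, Mul(2, Pow(B, 2))) (Function('o')(B) = Add(Add(Pow(B, 2), Pow(B, 2)), B) = Add(Mul(2, Pow(B, 2)), B) = Add(B, Mul(2, Pow(B, 2))))
J = -59 (J = Add(7, Add(Mul(9, -8), Mul(-2, Add(1, Mul(2, -2))))) = Add(7, Add(-72, Mul(-2, Add(1, -4)))) = Add(7, Add(-72, Mul(-2, -3))) = Add(7, Add(-72, 6)) = Add(7, -66) = -59)
Mul(Function('E')(11), J) = Mul(Add(-4, 11), -59) = Mul(7, -59) = -413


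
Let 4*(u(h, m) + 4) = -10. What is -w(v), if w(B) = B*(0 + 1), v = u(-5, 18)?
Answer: 13/2 ≈ 6.5000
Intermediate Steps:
u(h, m) = -13/2 (u(h, m) = -4 + (¼)*(-10) = -4 - 5/2 = -13/2)
v = -13/2 ≈ -6.5000
w(B) = B (w(B) = B*1 = B)
-w(v) = -1*(-13/2) = 13/2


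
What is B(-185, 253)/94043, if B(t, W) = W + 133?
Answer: 386/94043 ≈ 0.0041045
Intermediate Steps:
B(t, W) = 133 + W
B(-185, 253)/94043 = (133 + 253)/94043 = 386*(1/94043) = 386/94043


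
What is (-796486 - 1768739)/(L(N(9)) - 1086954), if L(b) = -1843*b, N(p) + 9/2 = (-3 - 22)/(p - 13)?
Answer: 10260900/4360717 ≈ 2.3530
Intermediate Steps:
N(p) = -9/2 - 25/(-13 + p) (N(p) = -9/2 + (-3 - 22)/(p - 13) = -9/2 - 25/(-13 + p))
(-796486 - 1768739)/(L(N(9)) - 1086954) = (-796486 - 1768739)/(-1843*(67 - 9*9)/(2*(-13 + 9)) - 1086954) = -2565225/(-1843*(67 - 81)/(2*(-4)) - 1086954) = -2565225/(-1843*(-1)*(-14)/(2*4) - 1086954) = -2565225/(-1843*7/4 - 1086954) = -2565225/(-12901/4 - 1086954) = -2565225/(-4360717/4) = -2565225*(-4/4360717) = 10260900/4360717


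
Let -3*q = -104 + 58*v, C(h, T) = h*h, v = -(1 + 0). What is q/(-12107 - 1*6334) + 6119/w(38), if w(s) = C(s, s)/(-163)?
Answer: -681225039/986252 ≈ -690.72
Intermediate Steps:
v = -1 (v = -1*1 = -1)
C(h, T) = h²
q = 54 (q = -(-104 + 58*(-1))/3 = -(-104 - 58)/3 = -⅓*(-162) = 54)
w(s) = -s²/163 (w(s) = s²/(-163) = s²*(-1/163) = -s²/163)
q/(-12107 - 1*6334) + 6119/w(38) = 54/(-12107 - 1*6334) + 6119/((-1/163*38²)) = 54/(-12107 - 6334) + 6119/((-1/163*1444)) = 54/(-18441) + 6119/(-1444/163) = 54*(-1/18441) + 6119*(-163/1444) = -2/683 - 997397/1444 = -681225039/986252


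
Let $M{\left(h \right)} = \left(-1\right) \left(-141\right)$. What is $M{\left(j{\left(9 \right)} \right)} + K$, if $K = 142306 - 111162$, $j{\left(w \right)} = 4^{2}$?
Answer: $31285$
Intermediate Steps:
$j{\left(w \right)} = 16$
$M{\left(h \right)} = 141$
$K = 31144$
$M{\left(j{\left(9 \right)} \right)} + K = 141 + 31144 = 31285$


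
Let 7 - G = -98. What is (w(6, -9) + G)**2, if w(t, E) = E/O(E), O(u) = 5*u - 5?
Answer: 27657081/2500 ≈ 11063.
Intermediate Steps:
G = 105 (G = 7 - 1*(-98) = 7 + 98 = 105)
O(u) = -5 + 5*u
w(t, E) = E/(-5 + 5*E)
(w(6, -9) + G)**2 = ((1/5)*(-9)/(-1 - 9) + 105)**2 = ((1/5)*(-9)/(-10) + 105)**2 = ((1/5)*(-9)*(-1/10) + 105)**2 = (9/50 + 105)**2 = (5259/50)**2 = 27657081/2500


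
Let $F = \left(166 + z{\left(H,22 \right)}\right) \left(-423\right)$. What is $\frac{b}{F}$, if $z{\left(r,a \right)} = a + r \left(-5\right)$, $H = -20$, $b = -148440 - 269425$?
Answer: $\frac{417865}{121824} \approx 3.4301$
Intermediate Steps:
$b = -417865$ ($b = -148440 - 269425 = -417865$)
$z{\left(r,a \right)} = a - 5 r$
$F = -121824$ ($F = \left(166 + \left(22 - -100\right)\right) \left(-423\right) = \left(166 + \left(22 + 100\right)\right) \left(-423\right) = \left(166 + 122\right) \left(-423\right) = 288 \left(-423\right) = -121824$)
$\frac{b}{F} = - \frac{417865}{-121824} = \left(-417865\right) \left(- \frac{1}{121824}\right) = \frac{417865}{121824}$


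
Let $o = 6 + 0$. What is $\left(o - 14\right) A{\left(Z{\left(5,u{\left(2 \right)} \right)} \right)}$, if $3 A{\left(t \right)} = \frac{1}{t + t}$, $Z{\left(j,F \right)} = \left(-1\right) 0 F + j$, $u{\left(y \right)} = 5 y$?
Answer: $- \frac{4}{15} \approx -0.26667$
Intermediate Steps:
$Z{\left(j,F \right)} = j$ ($Z{\left(j,F \right)} = 0 F + j = 0 + j = j$)
$o = 6$
$A{\left(t \right)} = \frac{1}{6 t}$ ($A{\left(t \right)} = \frac{1}{3 \left(t + t\right)} = \frac{1}{3 \cdot 2 t} = \frac{\frac{1}{2} \frac{1}{t}}{3} = \frac{1}{6 t}$)
$\left(o - 14\right) A{\left(Z{\left(5,u{\left(2 \right)} \right)} \right)} = \left(6 - 14\right) \frac{1}{6 \cdot 5} = - 8 \cdot \frac{1}{6} \cdot \frac{1}{5} = \left(-8\right) \frac{1}{30} = - \frac{4}{15}$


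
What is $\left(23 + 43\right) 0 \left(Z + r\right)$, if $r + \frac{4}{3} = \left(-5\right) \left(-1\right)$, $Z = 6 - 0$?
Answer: $0$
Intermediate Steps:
$Z = 6$ ($Z = 6 + 0 = 6$)
$r = \frac{11}{3}$ ($r = - \frac{4}{3} - -5 = - \frac{4}{3} + 5 = \frac{11}{3} \approx 3.6667$)
$\left(23 + 43\right) 0 \left(Z + r\right) = \left(23 + 43\right) 0 \left(6 + \frac{11}{3}\right) = 66 \cdot 0 \cdot \frac{29}{3} = 66 \cdot 0 = 0$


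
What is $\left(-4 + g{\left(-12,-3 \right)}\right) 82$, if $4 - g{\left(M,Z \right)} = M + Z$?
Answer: $1230$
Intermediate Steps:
$g{\left(M,Z \right)} = 4 - M - Z$ ($g{\left(M,Z \right)} = 4 - \left(M + Z\right) = 4 - M - Z$)
$\left(-4 + g{\left(-12,-3 \right)}\right) 82 = \left(-4 - -19\right) 82 = \left(-4 + \left(4 + 12 + 3\right)\right) 82 = \left(-4 + 19\right) 82 = 15 \cdot 82 = 1230$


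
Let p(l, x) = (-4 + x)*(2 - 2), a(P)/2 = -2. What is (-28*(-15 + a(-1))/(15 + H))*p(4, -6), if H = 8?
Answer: 0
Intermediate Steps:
a(P) = -4 (a(P) = 2*(-2) = -4)
p(l, x) = 0 (p(l, x) = (-4 + x)*0 = 0)
(-28*(-15 + a(-1))/(15 + H))*p(4, -6) = -28*(-15 - 4)/(15 + 8)*0 = -(-532)/23*0 = -28*(-19/23)*0 = (532/23)*0 = 0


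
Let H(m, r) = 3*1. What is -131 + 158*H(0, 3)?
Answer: 343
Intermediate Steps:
H(m, r) = 3
-131 + 158*H(0, 3) = -131 + 158*3 = -131 + 474 = 343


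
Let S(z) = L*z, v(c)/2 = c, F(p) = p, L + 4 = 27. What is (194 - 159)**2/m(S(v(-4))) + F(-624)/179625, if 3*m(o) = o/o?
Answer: 220040417/59875 ≈ 3675.0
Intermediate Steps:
L = 23 (L = -4 + 27 = 23)
v(c) = 2*c
S(z) = 23*z
m(o) = 1/3 (m(o) = (o/o)/3 = (1/3)*1 = 1/3)
(194 - 159)**2/m(S(v(-4))) + F(-624)/179625 = (194 - 159)**2/(1/3) - 624/179625 = 35**2*3 - 624*1/179625 = 1225*3 - 208/59875 = 3675 - 208/59875 = 220040417/59875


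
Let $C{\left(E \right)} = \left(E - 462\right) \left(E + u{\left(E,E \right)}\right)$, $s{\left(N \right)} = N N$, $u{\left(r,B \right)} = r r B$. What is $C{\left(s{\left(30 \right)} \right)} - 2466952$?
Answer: $319299927248$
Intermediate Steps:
$u{\left(r,B \right)} = B r^{2}$ ($u{\left(r,B \right)} = r B r = B r^{2}$)
$s{\left(N \right)} = N^{2}$
$C{\left(E \right)} = \left(-462 + E\right) \left(E + E^{3}\right)$ ($C{\left(E \right)} = \left(E - 462\right) \left(E + E E^{2}\right) = \left(-462 + E\right) \left(E + E^{3}\right)$)
$C{\left(s{\left(30 \right)} \right)} - 2466952 = 30^{2} \left(-462 + 30^{2} + \left(30^{2}\right)^{3} - 462 \left(30^{2}\right)^{2}\right) - 2466952 = 900 \left(-462 + 900 + 900^{3} - 462 \cdot 900^{2}\right) - 2466952 = 900 \left(-462 + 900 + 729000000 - 374220000\right) - 2466952 = 900 \cdot 354780438 - 2466952 = 319302394200 - 2466952 = 319299927248$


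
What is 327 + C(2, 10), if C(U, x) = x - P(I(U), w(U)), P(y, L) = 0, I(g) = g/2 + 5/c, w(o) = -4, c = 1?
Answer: 337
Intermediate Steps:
I(g) = 5 + g/2 (I(g) = g/2 + 5/1 = g*(1/2) + 5*1 = g/2 + 5 = 5 + g/2)
C(U, x) = x (C(U, x) = x - 1*0 = x + 0 = x)
327 + C(2, 10) = 327 + 10 = 337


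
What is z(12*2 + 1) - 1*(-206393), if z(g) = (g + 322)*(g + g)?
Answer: 223743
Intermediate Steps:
z(g) = 2*g*(322 + g) (z(g) = (322 + g)*(2*g) = 2*g*(322 + g))
z(12*2 + 1) - 1*(-206393) = 2*(12*2 + 1)*(322 + (12*2 + 1)) - 1*(-206393) = 2*(24 + 1)*(322 + (24 + 1)) + 206393 = 2*25*(322 + 25) + 206393 = 2*25*347 + 206393 = 17350 + 206393 = 223743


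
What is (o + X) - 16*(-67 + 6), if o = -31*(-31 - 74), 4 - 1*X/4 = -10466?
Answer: 46111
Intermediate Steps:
X = 41880 (X = 16 - 4*(-10466) = 16 + 41864 = 41880)
o = 3255 (o = -31*(-105) = 3255)
(o + X) - 16*(-67 + 6) = (3255 + 41880) - 16*(-67 + 6) = 45135 - 16*(-61) = 45135 + 976 = 46111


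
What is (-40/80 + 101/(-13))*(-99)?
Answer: 21285/26 ≈ 818.65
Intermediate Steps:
(-40/80 + 101/(-13))*(-99) = (-40*1/80 + 101*(-1/13))*(-99) = (-½ - 101/13)*(-99) = -215/26*(-99) = 21285/26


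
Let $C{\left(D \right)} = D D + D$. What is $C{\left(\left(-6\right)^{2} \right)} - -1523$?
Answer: $2855$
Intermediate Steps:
$C{\left(D \right)} = D + D^{2}$ ($C{\left(D \right)} = D^{2} + D = D + D^{2}$)
$C{\left(\left(-6\right)^{2} \right)} - -1523 = \left(-6\right)^{2} \left(1 + \left(-6\right)^{2}\right) - -1523 = 36 \left(1 + 36\right) + 1523 = 36 \cdot 37 + 1523 = 1332 + 1523 = 2855$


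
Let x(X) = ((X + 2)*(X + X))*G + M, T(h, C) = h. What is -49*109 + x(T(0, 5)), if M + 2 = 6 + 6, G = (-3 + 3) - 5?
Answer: -5331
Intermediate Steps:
G = -5 (G = 0 - 5 = -5)
M = 10 (M = -2 + (6 + 6) = -2 + 12 = 10)
x(X) = 10 - 10*X*(2 + X) (x(X) = ((X + 2)*(X + X))*(-5) + 10 = ((2 + X)*(2*X))*(-5) + 10 = (2*X*(2 + X))*(-5) + 10 = -10*X*(2 + X) + 10 = 10 - 10*X*(2 + X))
-49*109 + x(T(0, 5)) = -49*109 + (10 - 20*0 - 10*0²) = -5341 + (10 + 0 - 10*0) = -5341 + (10 + 0 + 0) = -5341 + 10 = -5331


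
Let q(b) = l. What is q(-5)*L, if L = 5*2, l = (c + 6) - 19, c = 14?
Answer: 10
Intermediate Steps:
l = 1 (l = (14 + 6) - 19 = 20 - 19 = 1)
q(b) = 1
L = 10
q(-5)*L = 1*10 = 10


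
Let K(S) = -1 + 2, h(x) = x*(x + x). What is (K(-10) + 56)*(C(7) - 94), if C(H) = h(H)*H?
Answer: 33744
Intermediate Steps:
h(x) = 2*x² (h(x) = x*(2*x) = 2*x²)
K(S) = 1
C(H) = 2*H³ (C(H) = (2*H²)*H = 2*H³)
(K(-10) + 56)*(C(7) - 94) = (1 + 56)*(2*7³ - 94) = 57*(2*343 - 94) = 57*(686 - 94) = 57*592 = 33744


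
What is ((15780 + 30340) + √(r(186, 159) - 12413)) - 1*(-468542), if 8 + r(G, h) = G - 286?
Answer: 514662 + I*√12521 ≈ 5.1466e+5 + 111.9*I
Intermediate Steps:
r(G, h) = -294 + G (r(G, h) = -8 + (G - 286) = -8 + (-286 + G) = -294 + G)
((15780 + 30340) + √(r(186, 159) - 12413)) - 1*(-468542) = ((15780 + 30340) + √((-294 + 186) - 12413)) - 1*(-468542) = (46120 + √(-108 - 12413)) + 468542 = (46120 + √(-12521)) + 468542 = (46120 + I*√12521) + 468542 = 514662 + I*√12521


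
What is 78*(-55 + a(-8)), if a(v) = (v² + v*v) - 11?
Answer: 4836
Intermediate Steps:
a(v) = -11 + 2*v² (a(v) = (v² + v²) - 11 = 2*v² - 11 = -11 + 2*v²)
78*(-55 + a(-8)) = 78*(-55 + (-11 + 2*(-8)²)) = 78*(-55 + (-11 + 2*64)) = 78*(-55 + (-11 + 128)) = 78*(-55 + 117) = 78*62 = 4836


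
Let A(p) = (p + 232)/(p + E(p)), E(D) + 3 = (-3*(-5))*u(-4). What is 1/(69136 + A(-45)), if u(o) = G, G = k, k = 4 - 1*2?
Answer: 18/1244261 ≈ 1.4466e-5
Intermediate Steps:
k = 2 (k = 4 - 2 = 2)
G = 2
u(o) = 2
E(D) = 27 (E(D) = -3 - 3*(-5)*2 = -3 + 15*2 = -3 + 30 = 27)
A(p) = (232 + p)/(27 + p) (A(p) = (p + 232)/(p + 27) = (232 + p)/(27 + p))
1/(69136 + A(-45)) = 1/(69136 + (232 - 45)/(27 - 45)) = 1/(69136 + 187/(-18)) = 1/(69136 - 1/18*187) = 1/(69136 - 187/18) = 1/(1244261/18) = 18/1244261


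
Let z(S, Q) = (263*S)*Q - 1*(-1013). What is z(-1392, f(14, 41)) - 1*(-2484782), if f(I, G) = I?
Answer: -2639549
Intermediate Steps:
z(S, Q) = 1013 + 263*Q*S (z(S, Q) = 263*Q*S + 1013 = 1013 + 263*Q*S)
z(-1392, f(14, 41)) - 1*(-2484782) = (1013 + 263*14*(-1392)) - 1*(-2484782) = (1013 - 5125344) + 2484782 = -5124331 + 2484782 = -2639549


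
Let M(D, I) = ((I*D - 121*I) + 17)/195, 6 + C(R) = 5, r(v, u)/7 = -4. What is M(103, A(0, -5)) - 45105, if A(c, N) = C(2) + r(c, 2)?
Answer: -8794936/195 ≈ -45102.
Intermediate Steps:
r(v, u) = -28 (r(v, u) = 7*(-4) = -28)
C(R) = -1 (C(R) = -6 + 5 = -1)
A(c, N) = -29 (A(c, N) = -1 - 28 = -29)
M(D, I) = 17/195 - 121*I/195 + D*I/195 (M(D, I) = ((D*I - 121*I) + 17)*(1/195) = ((-121*I + D*I) + 17)*(1/195) = (17 - 121*I + D*I)*(1/195) = 17/195 - 121*I/195 + D*I/195)
M(103, A(0, -5)) - 45105 = (17/195 - 121/195*(-29) + (1/195)*103*(-29)) - 45105 = (17/195 + 3509/195 - 2987/195) - 45105 = 539/195 - 45105 = -8794936/195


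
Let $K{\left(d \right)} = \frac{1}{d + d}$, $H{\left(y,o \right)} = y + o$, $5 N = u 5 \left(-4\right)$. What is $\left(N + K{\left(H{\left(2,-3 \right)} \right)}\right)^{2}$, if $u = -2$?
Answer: $\frac{225}{4} \approx 56.25$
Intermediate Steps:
$N = 8$ ($N = \frac{\left(-2\right) 5 \left(-4\right)}{5} = \frac{\left(-10\right) \left(-4\right)}{5} = \frac{1}{5} \cdot 40 = 8$)
$H{\left(y,o \right)} = o + y$
$K{\left(d \right)} = \frac{1}{2 d}$
$\left(N + K{\left(H{\left(2,-3 \right)} \right)}\right)^{2} = \left(8 + \frac{1}{2 \left(-3 + 2\right)}\right)^{2} = \left(8 + \frac{1}{2 \left(-1\right)}\right)^{2} = \left(8 + \frac{1}{2} \left(-1\right)\right)^{2} = \left(8 - \frac{1}{2}\right)^{2} = \left(\frac{15}{2}\right)^{2} = \frac{225}{4}$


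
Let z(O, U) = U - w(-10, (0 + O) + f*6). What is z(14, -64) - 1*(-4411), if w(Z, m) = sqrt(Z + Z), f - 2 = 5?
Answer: 4347 - 2*I*sqrt(5) ≈ 4347.0 - 4.4721*I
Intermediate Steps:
f = 7 (f = 2 + 5 = 7)
w(Z, m) = sqrt(2)*sqrt(Z) (w(Z, m) = sqrt(2*Z) = sqrt(2)*sqrt(Z))
z(O, U) = U - 2*I*sqrt(5) (z(O, U) = U - sqrt(2)*sqrt(-10) = U - sqrt(2)*I*sqrt(10) = U - 2*I*sqrt(5))
z(14, -64) - 1*(-4411) = (-64 - 2*I*sqrt(5)) - 1*(-4411) = (-64 - 2*I*sqrt(5)) + 4411 = 4347 - 2*I*sqrt(5)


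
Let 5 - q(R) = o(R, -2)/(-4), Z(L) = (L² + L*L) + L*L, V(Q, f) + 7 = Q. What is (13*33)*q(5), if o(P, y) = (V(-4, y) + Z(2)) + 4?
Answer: 10725/4 ≈ 2681.3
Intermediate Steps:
V(Q, f) = -7 + Q
Z(L) = 3*L² (Z(L) = (L² + L²) + L² = 2*L² + L² = 3*L²)
o(P, y) = 5 (o(P, y) = ((-7 - 4) + 3*2²) + 4 = (-11 + 3*4) + 4 = (-11 + 12) + 4 = 1 + 4 = 5)
q(R) = 25/4 (q(R) = 5 - 5/(-4) = 5 - 5*(-1)/4 = 5 - 1*(-5/4) = 5 + 5/4 = 25/4)
(13*33)*q(5) = (13*33)*(25/4) = 429*(25/4) = 10725/4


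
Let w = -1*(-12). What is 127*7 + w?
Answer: 901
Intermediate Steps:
w = 12
127*7 + w = 127*7 + 12 = 889 + 12 = 901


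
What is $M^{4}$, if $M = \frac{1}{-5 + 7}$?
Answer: $\frac{1}{16} \approx 0.0625$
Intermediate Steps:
$M = \frac{1}{2} \approx 0.5$
$M^{4} = \left(\frac{1}{2}\right)^{4} = \frac{1}{16}$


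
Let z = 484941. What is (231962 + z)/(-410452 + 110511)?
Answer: -716903/299941 ≈ -2.3901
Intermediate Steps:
(231962 + z)/(-410452 + 110511) = (231962 + 484941)/(-410452 + 110511) = 716903/(-299941) = 716903*(-1/299941) = -716903/299941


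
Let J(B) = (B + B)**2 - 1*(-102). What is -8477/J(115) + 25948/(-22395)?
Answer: -1565138311/1186979790 ≈ -1.3186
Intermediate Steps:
J(B) = 102 + 4*B**2 (J(B) = (2*B)**2 + 102 = 4*B**2 + 102 = 102 + 4*B**2)
-8477/J(115) + 25948/(-22395) = -8477/(102 + 4*115**2) + 25948/(-22395) = -8477/(102 + 4*13225) + 25948*(-1/22395) = -8477/(102 + 52900) - 25948/22395 = -8477/53002 - 25948/22395 = -1565138311/1186979790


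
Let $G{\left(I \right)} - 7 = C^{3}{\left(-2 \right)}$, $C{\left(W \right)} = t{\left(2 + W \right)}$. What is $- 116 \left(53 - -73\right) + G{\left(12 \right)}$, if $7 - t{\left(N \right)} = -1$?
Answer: $-14097$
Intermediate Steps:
$t{\left(N \right)} = 8$ ($t{\left(N \right)} = 7 - -1 = 7 + 1 = 8$)
$C{\left(W \right)} = 8$
$G{\left(I \right)} = 519$ ($G{\left(I \right)} = 7 + 8^{3} = 7 + 512 = 519$)
$- 116 \left(53 - -73\right) + G{\left(12 \right)} = - 116 \left(53 - -73\right) + 519 = - 116 \left(53 + 73\right) + 519 = \left(-116\right) 126 + 519 = -14616 + 519 = -14097$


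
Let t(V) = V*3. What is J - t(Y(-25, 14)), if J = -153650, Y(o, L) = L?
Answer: -153692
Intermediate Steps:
t(V) = 3*V
J - t(Y(-25, 14)) = -153650 - 3*14 = -153650 - 1*42 = -153650 - 42 = -153692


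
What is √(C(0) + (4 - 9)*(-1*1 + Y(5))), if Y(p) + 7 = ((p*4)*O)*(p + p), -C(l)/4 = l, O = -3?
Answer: 4*√190 ≈ 55.136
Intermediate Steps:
C(l) = -4*l
Y(p) = -7 - 24*p² (Y(p) = -7 + ((p*4)*(-3))*(p + p) = -7 + ((4*p)*(-3))*(2*p) = -7 + (-12*p)*(2*p) = -7 - 24*p²)
√(C(0) + (4 - 9)*(-1*1 + Y(5))) = √(-4*0 + (4 - 9)*(-1*1 + (-7 - 24*5²))) = √(0 - 5*(-1 + (-7 - 24*25))) = √(0 - 5*(-1 + (-7 - 600))) = √(0 - 5*(-1 - 607)) = √(0 - 5*(-608)) = √(0 + 3040) = √3040 = 4*√190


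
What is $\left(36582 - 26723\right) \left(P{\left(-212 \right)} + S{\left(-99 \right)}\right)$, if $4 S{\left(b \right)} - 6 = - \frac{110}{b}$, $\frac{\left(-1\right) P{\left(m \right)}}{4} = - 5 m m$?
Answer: $\frac{79758679024}{9} \approx 8.8621 \cdot 10^{9}$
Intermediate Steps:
$P{\left(m \right)} = 20 m^{2}$ ($P{\left(m \right)} = - 4 - 5 m m = - 4 \left(- 5 m^{2}\right) = 20 m^{2}$)
$S{\left(b \right)} = \frac{3}{2} - \frac{55}{2 b}$ ($S{\left(b \right)} = \frac{3}{2} + \frac{\left(-110\right) \frac{1}{b}}{4} = \frac{3}{2} - \frac{55}{2 b}$)
$\left(36582 - 26723\right) \left(P{\left(-212 \right)} + S{\left(-99 \right)}\right) = \left(36582 - 26723\right) \left(20 \left(-212\right)^{2} + \frac{-55 + 3 \left(-99\right)}{2 \left(-99\right)}\right) = 9859 \left(20 \cdot 44944 + \frac{1}{2} \left(- \frac{1}{99}\right) \left(-55 - 297\right)\right) = 9859 \left(898880 + \frac{1}{2} \left(- \frac{1}{99}\right) \left(-352\right)\right) = 9859 \left(898880 + \frac{16}{9}\right) = 9859 \cdot \frac{8089936}{9} = \frac{79758679024}{9}$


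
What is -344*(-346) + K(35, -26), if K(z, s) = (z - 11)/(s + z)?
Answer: 357080/3 ≈ 1.1903e+5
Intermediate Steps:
K(z, s) = (-11 + z)/(s + z)
-344*(-346) + K(35, -26) = -344*(-346) + (-11 + 35)/(-26 + 35) = 119024 + 24/9 = 119024 + (⅑)*24 = 119024 + 8/3 = 357080/3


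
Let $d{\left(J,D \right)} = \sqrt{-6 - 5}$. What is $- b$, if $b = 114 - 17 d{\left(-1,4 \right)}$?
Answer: $-114 + 17 i \sqrt{11} \approx -114.0 + 56.383 i$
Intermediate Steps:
$d{\left(J,D \right)} = i \sqrt{11}$ ($d{\left(J,D \right)} = \sqrt{-11} = i \sqrt{11}$)
$b = 114 - 17 i \sqrt{11} \approx 114.0 - 56.383 i$
$- b = - (114 - 17 i \sqrt{11}) = -114 + 17 i \sqrt{11}$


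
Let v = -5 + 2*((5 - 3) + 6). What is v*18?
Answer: 198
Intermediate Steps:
v = 11 (v = -5 + 2*(2 + 6) = -5 + 2*8 = -5 + 16 = 11)
v*18 = 11*18 = 198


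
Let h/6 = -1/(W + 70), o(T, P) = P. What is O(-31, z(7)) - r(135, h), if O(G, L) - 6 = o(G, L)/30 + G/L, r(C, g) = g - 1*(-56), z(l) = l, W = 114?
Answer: -523211/9660 ≈ -54.163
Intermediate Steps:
h = -3/92 (h = 6*(-1/(114 + 70)) = 6*(-1/184) = -3/92 ≈ -0.032609)
r(C, g) = 56 + g (r(C, g) = g + 56 = 56 + g)
O(G, L) = 6 + L/30 + G/L (O(G, L) = 6 + (L/30 + G/L) = 6 + L/30 + G/L)
O(-31, z(7)) - r(135, h) = (6 + (1/30)*7 - 31/7) - (56 - 3/92) = (6 + 7/30 - 31*⅐) - 1*5149/92 = (6 + 7/30 - 31/7) - 5149/92 = 379/210 - 5149/92 = -523211/9660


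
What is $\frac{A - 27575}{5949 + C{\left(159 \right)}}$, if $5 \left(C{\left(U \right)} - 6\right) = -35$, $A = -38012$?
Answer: $- \frac{65587}{5948} \approx -11.027$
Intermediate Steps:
$C{\left(U \right)} = -1$ ($C{\left(U \right)} = 6 + \frac{1}{5} \left(-35\right) = 6 - 7 = -1$)
$\frac{A - 27575}{5949 + C{\left(159 \right)}} = \frac{-38012 - 27575}{5949 - 1} = - \frac{65587}{5948}$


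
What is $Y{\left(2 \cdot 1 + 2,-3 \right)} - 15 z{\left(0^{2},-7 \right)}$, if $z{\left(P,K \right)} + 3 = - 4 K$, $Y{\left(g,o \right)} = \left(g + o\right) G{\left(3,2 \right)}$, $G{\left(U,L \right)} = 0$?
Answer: $-375$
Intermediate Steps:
$Y{\left(g,o \right)} = 0$ ($Y{\left(g,o \right)} = \left(g + o\right) 0 = 0$)
$z{\left(P,K \right)} = -3 - 4 K$
$Y{\left(2 \cdot 1 + 2,-3 \right)} - 15 z{\left(0^{2},-7 \right)} = 0 - 15 \left(-3 - -28\right) = 0 - 15 \left(-3 + 28\right) = 0 - 375 = -375$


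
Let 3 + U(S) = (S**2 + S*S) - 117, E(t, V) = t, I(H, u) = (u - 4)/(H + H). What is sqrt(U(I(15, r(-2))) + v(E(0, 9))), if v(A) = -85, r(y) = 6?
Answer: I*sqrt(46123)/15 ≈ 14.318*I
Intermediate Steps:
I(H, u) = (-4 + u)/(2*H) (I(H, u) = (-4 + u)/((2*H)) = (-4 + u)*(1/(2*H)) = (-4 + u)/(2*H))
U(S) = -120 + 2*S**2 (U(S) = -3 + ((S**2 + S*S) - 117) = -3 + ((S**2 + S**2) - 117) = -3 + (2*S**2 - 117) = -3 + (-117 + 2*S**2) = -120 + 2*S**2)
sqrt(U(I(15, r(-2))) + v(E(0, 9))) = sqrt((-120 + 2*((1/2)*(-4 + 6)/15)**2) - 85) = sqrt((-120 + 2*((1/2)*(1/15)*2)**2) - 85) = sqrt((-120 + 2*(1/15)**2) - 85) = sqrt((-120 + 2*(1/225)) - 85) = sqrt((-120 + 2/225) - 85) = sqrt(-26998/225 - 85) = sqrt(-46123/225) = I*sqrt(46123)/15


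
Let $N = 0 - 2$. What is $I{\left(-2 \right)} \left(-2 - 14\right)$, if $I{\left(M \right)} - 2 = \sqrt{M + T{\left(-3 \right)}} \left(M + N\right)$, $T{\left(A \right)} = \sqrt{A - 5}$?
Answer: $-32 + 64 \sqrt{-2 + 2 i \sqrt{2}} \approx 22.758 + 105.79 i$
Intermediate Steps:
$T{\left(A \right)} = \sqrt{-5 + A}$
$N = -2$
$I{\left(M \right)} = 2 + \sqrt{M + 2 i \sqrt{2}} \left(-2 + M\right)$ ($I{\left(M \right)} = 2 + \sqrt{M + \sqrt{-5 - 3}} \left(M - 2\right) = 2 + \sqrt{M + \sqrt{-8}} \left(-2 + M\right) = 2 + \sqrt{M + 2 i \sqrt{2}} \left(-2 + M\right)$)
$I{\left(-2 \right)} \left(-2 - 14\right) = \left(2 - 2 \sqrt{-2 + 2 i \sqrt{2}} - 2 \sqrt{-2 + 2 i \sqrt{2}}\right) \left(-2 - 14\right) = \left(2 - 4 \sqrt{-2 + 2 i \sqrt{2}}\right) \left(-16\right) = -32 + 64 \sqrt{-2 + 2 i \sqrt{2}}$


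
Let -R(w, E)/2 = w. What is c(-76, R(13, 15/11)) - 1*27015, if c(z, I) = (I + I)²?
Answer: -24311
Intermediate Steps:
R(w, E) = -2*w
c(z, I) = 4*I² (c(z, I) = (2*I)² = 4*I²)
c(-76, R(13, 15/11)) - 1*27015 = 4*(-2*13)² - 1*27015 = 4*(-26)² - 27015 = 4*676 - 27015 = 2704 - 27015 = -24311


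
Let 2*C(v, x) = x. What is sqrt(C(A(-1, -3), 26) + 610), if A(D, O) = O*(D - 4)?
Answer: sqrt(623) ≈ 24.960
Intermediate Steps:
A(D, O) = O*(-4 + D)
C(v, x) = x/2
sqrt(C(A(-1, -3), 26) + 610) = sqrt((1/2)*26 + 610) = sqrt(13 + 610) = sqrt(623)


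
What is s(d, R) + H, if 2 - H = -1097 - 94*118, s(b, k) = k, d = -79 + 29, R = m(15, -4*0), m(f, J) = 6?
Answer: 12197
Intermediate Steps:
R = 6
d = -50
H = 12191 (H = 2 - (-1097 - 94*118) = 2 - (-1097 - 11092) = 2 - 1*(-12189) = 2 + 12189 = 12191)
s(d, R) + H = 6 + 12191 = 12197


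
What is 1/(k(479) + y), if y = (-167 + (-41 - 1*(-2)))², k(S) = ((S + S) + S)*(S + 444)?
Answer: 1/1368787 ≈ 7.3057e-7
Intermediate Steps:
k(S) = 3*S*(444 + S) (k(S) = (2*S + S)*(444 + S) = (3*S)*(444 + S) = 3*S*(444 + S))
y = 42436 (y = (-167 + (-41 + 2))² = (-167 - 39)² = (-206)² = 42436)
1/(k(479) + y) = 1/(3*479*(444 + 479) + 42436) = 1/(3*479*923 + 42436) = 1/(1326351 + 42436) = 1/1368787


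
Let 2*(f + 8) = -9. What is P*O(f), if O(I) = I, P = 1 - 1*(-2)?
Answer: -75/2 ≈ -37.500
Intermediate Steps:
P = 3 (P = 1 + 2 = 3)
f = -25/2 (f = -8 + (1/2)*(-9) = -8 - 9/2 = -25/2 ≈ -12.500)
P*O(f) = 3*(-25/2) = -75/2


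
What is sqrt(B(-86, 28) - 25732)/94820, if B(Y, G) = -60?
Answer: 2*I*sqrt(403)/23705 ≈ 0.0016937*I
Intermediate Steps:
sqrt(B(-86, 28) - 25732)/94820 = sqrt(-60 - 25732)/94820 = sqrt(-25792)*(1/94820) = (8*I*sqrt(403))*(1/94820) = 2*I*sqrt(403)/23705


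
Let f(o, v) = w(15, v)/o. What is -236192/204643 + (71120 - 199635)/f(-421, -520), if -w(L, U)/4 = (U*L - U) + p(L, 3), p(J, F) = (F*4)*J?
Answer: 2213092760649/1162372240 ≈ 1903.9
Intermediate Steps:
p(J, F) = 4*F*J (p(J, F) = (4*F)*J = 4*F*J)
w(L, U) = -48*L + 4*U - 4*L*U (w(L, U) = -4*((U*L - U) + 4*3*L) = -4*((L*U - U) + 12*L) = -4*((-U + L*U) + 12*L) = -4*(-U + 12*L + L*U) = -48*L + 4*U - 4*L*U)
f(o, v) = (-720 - 56*v)/o (f(o, v) = (-48*15 + 4*v - 4*15*v)/o = (-720 + 4*v - 60*v)/o = (-720 - 56*v)/o)
-236192/204643 + (71120 - 199635)/f(-421, -520) = -236192/204643 + (71120 - 199635)/((8*(-90 - 7*(-520))/(-421))) = -236192*1/204643 - 128515*(-421/(8*(-90 + 3640))) = -236192/204643 - 128515/(8*(-1/421)*3550) = -236192/204643 - 128515/(-28400/421) = -236192/204643 - 128515*(-421/28400) = -236192/204643 + 10820963/5680 = 2213092760649/1162372240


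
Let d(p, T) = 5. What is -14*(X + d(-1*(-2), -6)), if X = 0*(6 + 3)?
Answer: -70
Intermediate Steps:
X = 0 (X = 0*9 = 0)
-14*(X + d(-1*(-2), -6)) = -14*(0 + 5) = -14*5 = -70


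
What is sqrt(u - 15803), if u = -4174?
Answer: I*sqrt(19977) ≈ 141.34*I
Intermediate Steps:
sqrt(u - 15803) = sqrt(-4174 - 15803) = sqrt(-19977) = I*sqrt(19977)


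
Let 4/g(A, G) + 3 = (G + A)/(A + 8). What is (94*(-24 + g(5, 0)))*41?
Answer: -1672636/17 ≈ -98390.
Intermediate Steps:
g(A, G) = 4/(-3 + (A + G)/(8 + A)) (g(A, G) = 4/(-3 + (G + A)/(A + 8)) = 4/(-3 + (A + G)/(8 + A)))
(94*(-24 + g(5, 0)))*41 = (94*(-24 + 4*(-8 - 1*5)/(24 - 1*0 + 2*5)))*41 = (94*(-24 + 4*(-8 - 5)/(24 + 0 + 10)))*41 = (94*(-24 + 4*(-13)/34))*41 = (94*(-24 + 4*(1/34)*(-13)))*41 = (94*(-24 - 26/17))*41 = (94*(-434/17))*41 = -40796/17*41 = -1672636/17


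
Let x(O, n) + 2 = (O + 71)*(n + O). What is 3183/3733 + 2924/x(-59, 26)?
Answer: -4824229/742867 ≈ -6.4941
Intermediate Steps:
x(O, n) = -2 + (71 + O)*(O + n) (x(O, n) = -2 + (O + 71)*(n + O) = -2 + (71 + O)*(O + n))
3183/3733 + 2924/x(-59, 26) = 3183/3733 + 2924/(-2 + (-59)² + 71*(-59) + 71*26 - 59*26) = 3183*(1/3733) + 2924/(-2 + 3481 - 4189 + 1846 - 1534) = 3183/3733 + 2924/(-398) = 3183/3733 + 2924*(-1/398) = 3183/3733 - 1462/199 = -4824229/742867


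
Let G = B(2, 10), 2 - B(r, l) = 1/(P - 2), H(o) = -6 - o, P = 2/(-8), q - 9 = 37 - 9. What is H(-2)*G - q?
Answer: -421/9 ≈ -46.778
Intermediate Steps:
q = 37 (q = 9 + (37 - 9) = 9 + 28 = 37)
P = -¼ (P = 2*(-⅛) = -¼ ≈ -0.25000)
B(r, l) = 22/9 (B(r, l) = 2 - 1/(-¼ - 2) = 2 - 1/(-9/4) = 2 - 1*(-4/9) = 2 + 4/9 = 22/9)
G = 22/9 ≈ 2.4444
H(-2)*G - q = (-6 - 1*(-2))*(22/9) - 1*37 = (-6 + 2)*(22/9) - 37 = -4*22/9 - 37 = -88/9 - 37 = -421/9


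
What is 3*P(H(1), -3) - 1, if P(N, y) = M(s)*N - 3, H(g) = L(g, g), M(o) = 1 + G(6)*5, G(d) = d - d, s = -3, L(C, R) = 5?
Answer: 5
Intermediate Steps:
G(d) = 0
M(o) = 1 (M(o) = 1 + 0*5 = 1 + 0 = 1)
H(g) = 5
P(N, y) = -3 + N (P(N, y) = 1*N - 3 = N - 3 = -3 + N)
3*P(H(1), -3) - 1 = 3*(-3 + 5) - 1 = 3*2 - 1 = 6 - 1 = 5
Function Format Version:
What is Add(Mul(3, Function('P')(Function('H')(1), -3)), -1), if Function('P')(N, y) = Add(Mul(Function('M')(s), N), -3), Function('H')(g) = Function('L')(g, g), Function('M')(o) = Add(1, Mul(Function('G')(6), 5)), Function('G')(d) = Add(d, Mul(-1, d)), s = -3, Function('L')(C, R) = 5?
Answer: 5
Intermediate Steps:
Function('G')(d) = 0
Function('M')(o) = 1 (Function('M')(o) = Add(1, Mul(0, 5)) = Add(1, 0) = 1)
Function('H')(g) = 5
Function('P')(N, y) = Add(-3, N) (Function('P')(N, y) = Add(Mul(1, N), -3) = Add(N, -3) = Add(-3, N))
Add(Mul(3, Function('P')(Function('H')(1), -3)), -1) = Add(Mul(3, Add(-3, 5)), -1) = Add(Mul(3, 2), -1) = Add(6, -1) = 5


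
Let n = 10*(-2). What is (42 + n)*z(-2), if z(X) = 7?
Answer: 154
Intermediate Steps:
n = -20
(42 + n)*z(-2) = (42 - 20)*7 = 22*7 = 154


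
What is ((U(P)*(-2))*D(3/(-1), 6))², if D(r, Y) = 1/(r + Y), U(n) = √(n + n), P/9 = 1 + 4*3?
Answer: 104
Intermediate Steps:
P = 117 (P = 9*(1 + 4*3) = 9*(1 + 12) = 9*13 = 117)
U(n) = √2*√n (U(n) = √(2*n) = √2*√n)
D(r, Y) = 1/(Y + r)
((U(P)*(-2))*D(3/(-1), 6))² = (((√2*√117)*(-2))/(6 + 3/(-1)))² = (((√2*(3*√13))*(-2))/(6 + 3*(-1)))² = (((3*√26)*(-2))/(6 - 3))² = (-6*√26/3)² = (-6*√26*(⅓))² = (-2*√26)² = 104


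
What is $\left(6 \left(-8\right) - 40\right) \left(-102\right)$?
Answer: $8976$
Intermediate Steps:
$\left(6 \left(-8\right) - 40\right) \left(-102\right) = \left(-48 - 40\right) \left(-102\right) = \left(-88\right) \left(-102\right) = 8976$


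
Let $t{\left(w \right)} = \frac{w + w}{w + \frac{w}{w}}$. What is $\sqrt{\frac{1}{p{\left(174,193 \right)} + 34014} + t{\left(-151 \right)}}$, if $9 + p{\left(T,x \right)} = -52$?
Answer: $\frac{\sqrt{522228852102}}{509295} \approx 1.4189$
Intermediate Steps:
$p{\left(T,x \right)} = -61$ ($p{\left(T,x \right)} = -9 - 52 = -61$)
$t{\left(w \right)} = \frac{2 w}{1 + w}$ ($t{\left(w \right)} = \frac{2 w}{w + 1} = \frac{2 w}{1 + w}$)
$\sqrt{\frac{1}{p{\left(174,193 \right)} + 34014} + t{\left(-151 \right)}} = \sqrt{\frac{1}{-61 + 34014} + 2 \left(-151\right) \frac{1}{1 - 151}} = \sqrt{\frac{1}{33953} + 2 \left(-151\right) \frac{1}{-150}} = \sqrt{\frac{1}{33953} + 2 \left(-151\right) \left(- \frac{1}{150}\right)} = \sqrt{\frac{1}{33953} + \frac{151}{75}} = \sqrt{\frac{5126978}{2546475}} = \frac{\sqrt{522228852102}}{509295}$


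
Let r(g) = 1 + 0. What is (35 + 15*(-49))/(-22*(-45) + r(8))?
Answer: -700/991 ≈ -0.70636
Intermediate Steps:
r(g) = 1
(35 + 15*(-49))/(-22*(-45) + r(8)) = (35 + 15*(-49))/(-22*(-45) + 1) = (35 - 735)/(990 + 1) = -700/991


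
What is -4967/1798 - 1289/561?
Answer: -5104109/1008678 ≈ -5.0602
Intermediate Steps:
-4967/1798 - 1289/561 = -5104109/1008678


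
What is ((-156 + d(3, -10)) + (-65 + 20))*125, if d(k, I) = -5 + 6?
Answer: -25000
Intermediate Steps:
d(k, I) = 1
((-156 + d(3, -10)) + (-65 + 20))*125 = ((-156 + 1) + (-65 + 20))*125 = (-155 - 45)*125 = -200*125 = -25000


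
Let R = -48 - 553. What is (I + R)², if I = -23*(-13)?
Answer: 91204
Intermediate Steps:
R = -601
I = 299
(I + R)² = (299 - 601)² = (-302)² = 91204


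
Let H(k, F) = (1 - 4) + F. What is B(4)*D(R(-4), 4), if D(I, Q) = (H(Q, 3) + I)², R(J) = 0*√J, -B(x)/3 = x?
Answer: 0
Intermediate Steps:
B(x) = -3*x
H(k, F) = -3 + F
R(J) = 0
D(I, Q) = I² (D(I, Q) = ((-3 + 3) + I)² = (0 + I)² = I²)
B(4)*D(R(-4), 4) = -3*4*0² = -12*0 = 0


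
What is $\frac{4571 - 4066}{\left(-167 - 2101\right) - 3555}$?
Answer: $- \frac{505}{5823} \approx -0.086725$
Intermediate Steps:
$\frac{4571 - 4066}{\left(-167 - 2101\right) - 3555} = \frac{505}{\left(-167 - 2101\right) - 3555} = \frac{505}{-2268 - 3555} = \frac{505}{-5823} = 505 \left(- \frac{1}{5823}\right) = - \frac{505}{5823}$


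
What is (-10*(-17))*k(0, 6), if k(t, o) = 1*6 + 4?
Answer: 1700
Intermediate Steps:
k(t, o) = 10 (k(t, o) = 6 + 4 = 10)
(-10*(-17))*k(0, 6) = -10*(-17)*10 = 170*10 = 1700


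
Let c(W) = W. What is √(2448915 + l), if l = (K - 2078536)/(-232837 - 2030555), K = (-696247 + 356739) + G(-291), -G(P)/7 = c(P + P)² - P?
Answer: √87122664219410222/188616 ≈ 1564.9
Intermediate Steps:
G(P) = -28*P² + 7*P (G(P) = -7*((P + P)² - P) = -7*((2*P)² - P) = -7*(4*P² - P) = -7*(-P + 4*P²) = -28*P² + 7*P)
K = -2712613 (K = (-696247 + 356739) + 7*(-291)*(1 - 4*(-291)) = -339508 + 7*(-291)*(1 + 1164) = -339508 + 7*(-291)*1165 = -339508 - 2373105 = -2712613)
l = 4791149/2263392 (l = (-2712613 - 2078536)/(-232837 - 2030555) = -4791149/(-2263392) = -4791149*(-1/2263392) = 4791149/2263392 ≈ 2.1168)
√(2448915 + l) = √(2448915 + 4791149/2263392) = √(5542859410829/2263392) = √87122664219410222/188616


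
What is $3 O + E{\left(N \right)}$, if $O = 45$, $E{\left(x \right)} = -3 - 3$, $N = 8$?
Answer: $129$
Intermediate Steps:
$E{\left(x \right)} = -6$ ($E{\left(x \right)} = -3 - 3 = -6$)
$3 O + E{\left(N \right)} = 3 \cdot 45 - 6 = 135 - 6 = 129$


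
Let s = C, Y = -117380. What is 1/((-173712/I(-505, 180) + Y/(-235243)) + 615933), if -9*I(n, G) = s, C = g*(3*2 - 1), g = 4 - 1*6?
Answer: 1176215/540579826423 ≈ 2.1758e-6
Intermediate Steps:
g = -2 (g = 4 - 6 = -2)
C = -10 (C = -2*(3*2 - 1) = -2*(6 - 1) = -2*5 = -10)
s = -10
I(n, G) = 10/9 (I(n, G) = -⅑*(-10) = 10/9)
1/((-173712/I(-505, 180) + Y/(-235243)) + 615933) = 1/((-173712/10/9 - 117380/(-235243)) + 615933) = 1/((-173712*9/10 - 117380*(-1/235243)) + 615933) = 1/((-781704/5 + 117380/235243) + 615933) = 1/(-183889807172/1176215 + 615933) = 1/(540579826423/1176215) = 1176215/540579826423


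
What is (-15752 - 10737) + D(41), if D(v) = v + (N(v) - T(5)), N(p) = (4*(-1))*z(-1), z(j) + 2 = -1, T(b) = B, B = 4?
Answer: -26440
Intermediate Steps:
T(b) = 4
z(j) = -3 (z(j) = -2 - 1 = -3)
N(p) = 12 (N(p) = (4*(-1))*(-3) = -4*(-3) = 12)
D(v) = 8 + v (D(v) = v + (12 - 1*4) = v + (12 - 4) = v + 8 = 8 + v)
(-15752 - 10737) + D(41) = (-15752 - 10737) + (8 + 41) = -26489 + 49 = -26440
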